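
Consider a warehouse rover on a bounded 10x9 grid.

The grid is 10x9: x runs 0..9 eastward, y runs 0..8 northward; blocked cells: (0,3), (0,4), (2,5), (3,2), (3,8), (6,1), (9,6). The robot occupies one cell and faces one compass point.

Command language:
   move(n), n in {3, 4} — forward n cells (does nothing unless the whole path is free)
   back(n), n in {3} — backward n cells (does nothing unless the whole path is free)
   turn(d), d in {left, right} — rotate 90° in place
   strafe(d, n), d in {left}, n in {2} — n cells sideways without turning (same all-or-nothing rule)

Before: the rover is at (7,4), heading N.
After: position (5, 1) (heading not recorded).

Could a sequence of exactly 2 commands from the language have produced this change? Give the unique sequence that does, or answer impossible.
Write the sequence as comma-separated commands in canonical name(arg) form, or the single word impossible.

key: running back(3) before strafe(left, 2) would end elsewhere — order is forced
from: at (7,4), heading N
[1] after strafe(left, 2): at (5,4), heading N
[2] after back(3): at (5,1), heading N
no other 2-command option fits: unique.

strafe(left, 2), back(3)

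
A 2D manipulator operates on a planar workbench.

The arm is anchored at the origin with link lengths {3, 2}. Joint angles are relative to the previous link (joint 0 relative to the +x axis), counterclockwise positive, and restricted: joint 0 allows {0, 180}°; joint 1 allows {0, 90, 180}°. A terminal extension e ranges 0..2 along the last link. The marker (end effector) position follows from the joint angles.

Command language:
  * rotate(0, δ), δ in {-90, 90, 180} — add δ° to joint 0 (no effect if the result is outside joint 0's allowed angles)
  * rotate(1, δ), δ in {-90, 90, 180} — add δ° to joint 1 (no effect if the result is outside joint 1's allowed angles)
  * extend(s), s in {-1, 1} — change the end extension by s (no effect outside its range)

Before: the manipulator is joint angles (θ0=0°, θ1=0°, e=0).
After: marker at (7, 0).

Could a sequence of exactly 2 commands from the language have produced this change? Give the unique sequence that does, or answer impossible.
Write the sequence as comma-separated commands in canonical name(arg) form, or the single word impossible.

begin: joint angles (θ0=0°, θ1=0°, e=0)
step 1 (extend(1)): joint angles (θ0=0°, θ1=0°, e=1)
step 2 (extend(1)): joint angles (θ0=0°, θ1=0°, e=2)
no other 2-command option fits: unique.

extend(1), extend(1)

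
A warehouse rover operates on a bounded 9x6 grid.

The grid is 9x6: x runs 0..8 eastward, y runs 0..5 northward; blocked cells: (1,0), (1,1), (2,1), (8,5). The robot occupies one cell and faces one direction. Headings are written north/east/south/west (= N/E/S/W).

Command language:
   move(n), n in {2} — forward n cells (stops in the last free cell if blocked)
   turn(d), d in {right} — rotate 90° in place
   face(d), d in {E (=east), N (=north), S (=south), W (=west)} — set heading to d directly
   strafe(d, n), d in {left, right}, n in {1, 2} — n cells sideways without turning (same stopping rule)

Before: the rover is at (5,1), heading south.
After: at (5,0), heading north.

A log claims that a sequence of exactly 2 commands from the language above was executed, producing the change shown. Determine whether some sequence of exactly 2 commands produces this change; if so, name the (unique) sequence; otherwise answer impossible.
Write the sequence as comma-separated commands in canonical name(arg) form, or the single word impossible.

move(2), face(N)

key: position moved to (5,0) AND the heading swung to N — translation plus rotation needed
from: at (5,1), heading south
[1] after move(2): at (5,0), heading south
[2] after face(N): at (5,0), heading north
no other 2-command option fits: unique.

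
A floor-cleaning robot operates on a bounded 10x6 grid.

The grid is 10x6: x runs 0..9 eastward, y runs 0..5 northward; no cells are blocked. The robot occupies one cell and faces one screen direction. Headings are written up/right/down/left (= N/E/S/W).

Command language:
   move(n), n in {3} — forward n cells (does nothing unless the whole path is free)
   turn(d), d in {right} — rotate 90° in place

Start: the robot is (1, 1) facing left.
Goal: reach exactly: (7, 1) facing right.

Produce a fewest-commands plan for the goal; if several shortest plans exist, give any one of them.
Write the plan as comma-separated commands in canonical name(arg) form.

turn(right), turn(right), move(3), move(3)

from: (1, 1) facing left
[1] after turn(right): (1, 1) facing up
[2] after turn(right): (1, 1) facing right
[3] after move(3): (4, 1) facing right
[4] after move(3): (7, 1) facing right
nothing shorter than 4 reaches the goal.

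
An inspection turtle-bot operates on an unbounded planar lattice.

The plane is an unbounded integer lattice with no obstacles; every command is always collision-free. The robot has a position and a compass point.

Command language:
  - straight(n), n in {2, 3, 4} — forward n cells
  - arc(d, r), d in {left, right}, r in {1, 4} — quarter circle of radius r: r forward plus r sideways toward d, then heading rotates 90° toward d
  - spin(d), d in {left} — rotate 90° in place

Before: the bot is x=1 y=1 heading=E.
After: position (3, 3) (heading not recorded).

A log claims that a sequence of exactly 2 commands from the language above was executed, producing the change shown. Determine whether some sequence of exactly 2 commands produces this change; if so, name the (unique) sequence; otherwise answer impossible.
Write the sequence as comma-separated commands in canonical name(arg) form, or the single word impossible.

key: order matters: swapping arc(left, 1) and arc(right, 1) lands elsewhere
from: x=1 y=1 heading=E
step 1 (arc(left, 1)): x=2 y=2 heading=N
step 2 (arc(right, 1)): x=3 y=3 heading=E
no other 2-command option fits: unique.

arc(left, 1), arc(right, 1)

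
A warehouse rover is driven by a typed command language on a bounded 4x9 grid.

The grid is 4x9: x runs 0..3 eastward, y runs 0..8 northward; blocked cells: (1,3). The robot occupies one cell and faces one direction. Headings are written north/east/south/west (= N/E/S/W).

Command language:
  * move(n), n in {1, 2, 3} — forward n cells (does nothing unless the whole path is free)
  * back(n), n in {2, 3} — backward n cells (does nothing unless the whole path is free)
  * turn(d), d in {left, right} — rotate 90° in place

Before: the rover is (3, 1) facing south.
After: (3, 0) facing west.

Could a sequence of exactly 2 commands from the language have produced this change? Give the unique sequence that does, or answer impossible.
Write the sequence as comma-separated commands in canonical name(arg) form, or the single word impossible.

move(1), turn(right)

key: order matters: swapping move(1) and turn(right) lands elsewhere
begin: (3, 1) facing south
1. move(1) → (3, 0) facing south
2. turn(right) → (3, 0) facing west
uniquely the one of 49 2-step routes that fits.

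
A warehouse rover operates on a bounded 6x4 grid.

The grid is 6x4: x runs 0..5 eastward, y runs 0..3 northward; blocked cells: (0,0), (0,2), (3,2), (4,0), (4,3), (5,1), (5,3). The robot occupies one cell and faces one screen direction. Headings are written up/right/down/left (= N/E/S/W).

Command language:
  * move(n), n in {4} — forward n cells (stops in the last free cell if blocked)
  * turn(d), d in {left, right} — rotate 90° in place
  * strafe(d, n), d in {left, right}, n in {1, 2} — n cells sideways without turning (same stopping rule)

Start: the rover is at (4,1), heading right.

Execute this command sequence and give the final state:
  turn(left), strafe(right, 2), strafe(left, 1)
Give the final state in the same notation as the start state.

at (3,1), heading up

initial: at (4,1), heading right
1. turn(left) → at (4,1), heading up
2. strafe(right, 2) → at (4,1), heading up
3. strafe(left, 1) → at (3,1), heading up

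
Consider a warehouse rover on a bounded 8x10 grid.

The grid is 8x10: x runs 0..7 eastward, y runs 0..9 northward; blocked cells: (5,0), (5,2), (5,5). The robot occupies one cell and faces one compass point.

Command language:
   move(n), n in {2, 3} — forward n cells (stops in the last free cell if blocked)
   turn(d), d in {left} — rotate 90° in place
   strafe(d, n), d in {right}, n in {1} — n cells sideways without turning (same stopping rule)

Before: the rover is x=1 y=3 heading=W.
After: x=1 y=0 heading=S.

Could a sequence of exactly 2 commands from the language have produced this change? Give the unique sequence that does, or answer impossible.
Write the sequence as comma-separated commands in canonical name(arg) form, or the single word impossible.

turn(left), move(3)

key: running move(3) before turn(left) would end elsewhere — order is forced
initial: x=1 y=3 heading=W
1. turn(left) → x=1 y=3 heading=S
2. move(3) → x=1 y=0 heading=S
no other 2-command option fits: unique.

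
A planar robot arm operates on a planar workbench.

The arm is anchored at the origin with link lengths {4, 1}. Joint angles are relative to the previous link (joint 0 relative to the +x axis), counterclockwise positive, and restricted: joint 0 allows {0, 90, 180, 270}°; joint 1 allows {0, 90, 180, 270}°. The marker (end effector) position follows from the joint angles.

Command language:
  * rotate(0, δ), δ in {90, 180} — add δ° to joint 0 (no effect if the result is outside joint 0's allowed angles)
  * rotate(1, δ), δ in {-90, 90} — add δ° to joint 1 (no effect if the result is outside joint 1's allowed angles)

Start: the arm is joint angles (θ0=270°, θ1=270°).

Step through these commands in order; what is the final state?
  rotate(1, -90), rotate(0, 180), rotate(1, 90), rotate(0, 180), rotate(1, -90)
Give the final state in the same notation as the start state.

initial: joint angles (θ0=270°, θ1=270°)
[1] after rotate(1, -90): joint angles (θ0=270°, θ1=180°)
[2] after rotate(0, 180): joint angles (θ0=90°, θ1=180°)
[3] after rotate(1, 90): joint angles (θ0=90°, θ1=270°)
[4] after rotate(0, 180): joint angles (θ0=270°, θ1=270°)
[5] after rotate(1, -90): joint angles (θ0=270°, θ1=180°)

joint angles (θ0=270°, θ1=180°)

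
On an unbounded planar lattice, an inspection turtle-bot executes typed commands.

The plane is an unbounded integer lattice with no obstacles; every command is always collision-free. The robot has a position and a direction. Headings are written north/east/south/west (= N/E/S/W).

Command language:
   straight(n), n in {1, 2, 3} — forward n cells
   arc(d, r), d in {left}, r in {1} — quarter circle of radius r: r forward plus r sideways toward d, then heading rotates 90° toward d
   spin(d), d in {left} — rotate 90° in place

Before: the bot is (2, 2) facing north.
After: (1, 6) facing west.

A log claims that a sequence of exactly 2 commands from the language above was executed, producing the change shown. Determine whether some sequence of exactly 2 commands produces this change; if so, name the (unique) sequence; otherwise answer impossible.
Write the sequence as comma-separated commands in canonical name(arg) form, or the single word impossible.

key: cell and facing (now W) both changed — the 2 commands mix motion and turning
t0: (2, 2) facing north
1. straight(3) → (2, 5) facing north
2. arc(left, 1) → (1, 6) facing west
no rival 2-sequence matches.

straight(3), arc(left, 1)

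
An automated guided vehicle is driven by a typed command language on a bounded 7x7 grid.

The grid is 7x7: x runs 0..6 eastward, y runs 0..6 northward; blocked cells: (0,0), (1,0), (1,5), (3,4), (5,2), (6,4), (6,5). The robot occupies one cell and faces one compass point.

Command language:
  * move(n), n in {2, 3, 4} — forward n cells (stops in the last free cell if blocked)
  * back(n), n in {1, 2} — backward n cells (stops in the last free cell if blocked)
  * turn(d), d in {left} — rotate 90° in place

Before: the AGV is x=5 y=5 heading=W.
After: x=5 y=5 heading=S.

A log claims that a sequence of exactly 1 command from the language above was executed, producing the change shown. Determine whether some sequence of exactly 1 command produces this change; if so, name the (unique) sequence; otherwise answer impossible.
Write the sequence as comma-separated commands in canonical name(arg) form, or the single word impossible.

turn(left)

key: (5,5) unchanged — the single command moves nothing
t0: x=5 y=5 heading=W
1. turn(left) → x=5 y=5 heading=S
no other 1-command option fits: unique.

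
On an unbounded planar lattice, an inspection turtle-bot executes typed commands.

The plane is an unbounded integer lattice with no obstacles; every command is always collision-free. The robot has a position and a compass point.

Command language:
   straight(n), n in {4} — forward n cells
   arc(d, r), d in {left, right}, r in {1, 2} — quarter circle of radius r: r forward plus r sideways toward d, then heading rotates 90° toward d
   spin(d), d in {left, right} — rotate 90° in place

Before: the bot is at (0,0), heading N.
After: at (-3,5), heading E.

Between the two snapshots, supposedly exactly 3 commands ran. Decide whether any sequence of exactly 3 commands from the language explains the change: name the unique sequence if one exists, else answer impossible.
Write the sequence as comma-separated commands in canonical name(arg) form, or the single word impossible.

key: position moved to (-3,5) AND the heading swung to E — translation plus rotation needed
initial: at (0,0), heading N
t=1 arc(left, 2) ⇒ at (-2,2), heading W
t=2 arc(right, 2) ⇒ at (-4,4), heading N
t=3 arc(right, 1) ⇒ at (-3,5), heading E
no other 3-command option fits: unique.

arc(left, 2), arc(right, 2), arc(right, 1)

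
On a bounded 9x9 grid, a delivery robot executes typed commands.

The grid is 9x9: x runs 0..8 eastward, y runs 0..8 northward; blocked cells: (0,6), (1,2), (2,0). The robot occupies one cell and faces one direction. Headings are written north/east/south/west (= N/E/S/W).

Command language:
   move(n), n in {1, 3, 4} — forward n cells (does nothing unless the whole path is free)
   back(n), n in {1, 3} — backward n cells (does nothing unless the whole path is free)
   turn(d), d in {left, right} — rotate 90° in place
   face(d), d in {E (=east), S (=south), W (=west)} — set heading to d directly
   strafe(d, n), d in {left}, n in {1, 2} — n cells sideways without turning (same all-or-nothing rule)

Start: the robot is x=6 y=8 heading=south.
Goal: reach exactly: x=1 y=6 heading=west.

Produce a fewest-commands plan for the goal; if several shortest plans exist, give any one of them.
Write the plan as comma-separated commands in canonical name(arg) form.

turn(right), move(1), strafe(left, 2), move(4)

from: x=6 y=8 heading=south
step 1 (turn(right)): x=6 y=8 heading=west
step 2 (move(1)): x=5 y=8 heading=west
step 3 (strafe(left, 2)): x=5 y=6 heading=west
step 4 (move(4)): x=1 y=6 heading=west
nothing shorter than 4 reaches the goal.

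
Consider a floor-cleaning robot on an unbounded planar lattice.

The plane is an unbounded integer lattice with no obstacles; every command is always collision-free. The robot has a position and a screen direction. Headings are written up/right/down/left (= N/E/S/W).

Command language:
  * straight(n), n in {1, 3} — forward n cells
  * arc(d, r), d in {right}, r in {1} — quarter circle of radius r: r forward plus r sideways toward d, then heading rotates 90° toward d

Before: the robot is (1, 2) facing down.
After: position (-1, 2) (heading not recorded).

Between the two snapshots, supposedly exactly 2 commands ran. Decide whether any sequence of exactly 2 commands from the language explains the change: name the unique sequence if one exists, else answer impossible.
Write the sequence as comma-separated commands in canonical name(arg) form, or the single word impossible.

start: (1, 2) facing down
[1] after arc(right, 1): (0, 1) facing left
[2] after arc(right, 1): (-1, 2) facing up
no rival 2-sequence matches.

arc(right, 1), arc(right, 1)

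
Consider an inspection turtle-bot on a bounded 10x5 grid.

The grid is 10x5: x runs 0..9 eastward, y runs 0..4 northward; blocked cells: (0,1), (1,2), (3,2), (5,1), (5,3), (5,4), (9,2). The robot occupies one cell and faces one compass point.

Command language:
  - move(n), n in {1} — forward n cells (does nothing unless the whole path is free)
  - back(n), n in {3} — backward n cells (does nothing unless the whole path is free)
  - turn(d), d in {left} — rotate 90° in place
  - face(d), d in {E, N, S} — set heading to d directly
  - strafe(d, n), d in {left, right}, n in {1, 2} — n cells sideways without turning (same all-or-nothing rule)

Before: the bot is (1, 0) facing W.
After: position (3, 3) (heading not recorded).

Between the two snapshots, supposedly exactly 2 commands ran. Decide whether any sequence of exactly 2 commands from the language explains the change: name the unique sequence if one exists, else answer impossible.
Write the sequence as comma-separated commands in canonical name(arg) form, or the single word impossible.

every 2-command combo misses the target.

impossible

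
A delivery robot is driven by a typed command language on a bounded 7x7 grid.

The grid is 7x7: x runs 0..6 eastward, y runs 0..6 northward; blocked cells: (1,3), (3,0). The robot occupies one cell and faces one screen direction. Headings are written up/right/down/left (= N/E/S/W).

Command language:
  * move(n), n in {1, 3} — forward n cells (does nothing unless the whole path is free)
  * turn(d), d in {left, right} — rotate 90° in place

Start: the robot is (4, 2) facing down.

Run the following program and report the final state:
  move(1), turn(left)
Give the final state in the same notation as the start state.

initial: (4, 2) facing down
t=1 move(1) ⇒ (4, 1) facing down
t=2 turn(left) ⇒ (4, 1) facing right

(4, 1) facing right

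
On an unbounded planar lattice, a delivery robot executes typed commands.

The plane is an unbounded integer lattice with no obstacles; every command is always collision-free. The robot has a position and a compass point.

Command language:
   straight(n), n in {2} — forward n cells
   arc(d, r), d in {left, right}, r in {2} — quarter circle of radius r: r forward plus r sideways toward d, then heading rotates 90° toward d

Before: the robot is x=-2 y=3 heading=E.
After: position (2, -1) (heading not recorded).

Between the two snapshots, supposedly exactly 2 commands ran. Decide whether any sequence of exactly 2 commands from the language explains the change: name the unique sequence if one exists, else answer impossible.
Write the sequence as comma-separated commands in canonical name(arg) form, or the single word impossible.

arc(right, 2), arc(left, 2)

key: order matters: swapping arc(right, 2) and arc(left, 2) lands elsewhere
begin: x=-2 y=3 heading=E
1. arc(right, 2) → x=0 y=1 heading=S
2. arc(left, 2) → x=2 y=-1 heading=E
all 9 alternatives checked — unique.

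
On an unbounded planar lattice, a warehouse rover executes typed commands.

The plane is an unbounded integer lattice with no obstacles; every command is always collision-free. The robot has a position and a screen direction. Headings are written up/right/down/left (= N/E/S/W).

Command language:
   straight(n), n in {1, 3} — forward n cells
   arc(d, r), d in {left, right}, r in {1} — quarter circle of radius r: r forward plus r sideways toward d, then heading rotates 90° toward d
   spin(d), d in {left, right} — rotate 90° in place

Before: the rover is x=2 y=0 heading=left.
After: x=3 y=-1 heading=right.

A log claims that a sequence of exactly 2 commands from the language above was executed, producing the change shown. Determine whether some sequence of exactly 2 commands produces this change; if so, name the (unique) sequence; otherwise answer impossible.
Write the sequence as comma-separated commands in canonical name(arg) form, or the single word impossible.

key: position moved to (3,-1) AND the heading swung to E — translation plus rotation needed
begin: x=2 y=0 heading=left
t=1 spin(left) ⇒ x=2 y=0 heading=down
t=2 arc(left, 1) ⇒ x=3 y=-1 heading=right
no other 2-command option fits: unique.

spin(left), arc(left, 1)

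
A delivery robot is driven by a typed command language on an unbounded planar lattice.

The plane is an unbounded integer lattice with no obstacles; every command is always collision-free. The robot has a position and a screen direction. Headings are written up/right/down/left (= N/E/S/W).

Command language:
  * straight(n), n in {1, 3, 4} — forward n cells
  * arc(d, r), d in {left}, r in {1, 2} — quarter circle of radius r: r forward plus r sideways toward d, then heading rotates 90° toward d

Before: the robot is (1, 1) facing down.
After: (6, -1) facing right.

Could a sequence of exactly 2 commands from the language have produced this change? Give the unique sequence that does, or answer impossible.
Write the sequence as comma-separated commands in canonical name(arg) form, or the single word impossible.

arc(left, 2), straight(3)

key: cell and facing (now E) both changed — the 2 commands mix motion and turning
t0: (1, 1) facing down
[1] after arc(left, 2): (3, -1) facing right
[2] after straight(3): (6, -1) facing right
no rival 2-sequence matches.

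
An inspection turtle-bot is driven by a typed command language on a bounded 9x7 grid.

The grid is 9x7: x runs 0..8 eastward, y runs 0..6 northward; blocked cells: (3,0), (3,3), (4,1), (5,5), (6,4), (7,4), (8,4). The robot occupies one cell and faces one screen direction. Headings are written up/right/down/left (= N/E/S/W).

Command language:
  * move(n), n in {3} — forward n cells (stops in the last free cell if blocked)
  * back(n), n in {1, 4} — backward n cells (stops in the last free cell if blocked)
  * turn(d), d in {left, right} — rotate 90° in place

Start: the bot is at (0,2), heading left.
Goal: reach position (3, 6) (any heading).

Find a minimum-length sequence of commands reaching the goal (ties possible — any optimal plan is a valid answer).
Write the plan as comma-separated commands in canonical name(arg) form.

turn(left), back(4), turn(left), move(3)

initial: at (0,2), heading left
step 1 (turn(left)): at (0,2), heading down
step 2 (back(4)): at (0,6), heading down
step 3 (turn(left)): at (0,6), heading right
step 4 (move(3)): at (3,6), heading right
no 3-step plan works, so 4 is optimal.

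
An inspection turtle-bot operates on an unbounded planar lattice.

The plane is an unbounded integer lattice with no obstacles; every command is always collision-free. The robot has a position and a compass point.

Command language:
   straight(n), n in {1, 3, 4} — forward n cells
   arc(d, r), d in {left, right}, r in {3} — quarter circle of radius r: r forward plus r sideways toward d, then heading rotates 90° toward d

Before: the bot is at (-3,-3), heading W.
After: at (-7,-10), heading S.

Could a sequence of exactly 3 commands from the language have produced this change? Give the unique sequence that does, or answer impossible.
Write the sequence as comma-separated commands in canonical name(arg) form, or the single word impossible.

key: order matters: swapping straight(1) and straight(4) lands elsewhere
begin: at (-3,-3), heading W
t=1 straight(1) ⇒ at (-4,-3), heading W
t=2 arc(left, 3) ⇒ at (-7,-6), heading S
t=3 straight(4) ⇒ at (-7,-10), heading S
all 125 alternatives checked — unique.

straight(1), arc(left, 3), straight(4)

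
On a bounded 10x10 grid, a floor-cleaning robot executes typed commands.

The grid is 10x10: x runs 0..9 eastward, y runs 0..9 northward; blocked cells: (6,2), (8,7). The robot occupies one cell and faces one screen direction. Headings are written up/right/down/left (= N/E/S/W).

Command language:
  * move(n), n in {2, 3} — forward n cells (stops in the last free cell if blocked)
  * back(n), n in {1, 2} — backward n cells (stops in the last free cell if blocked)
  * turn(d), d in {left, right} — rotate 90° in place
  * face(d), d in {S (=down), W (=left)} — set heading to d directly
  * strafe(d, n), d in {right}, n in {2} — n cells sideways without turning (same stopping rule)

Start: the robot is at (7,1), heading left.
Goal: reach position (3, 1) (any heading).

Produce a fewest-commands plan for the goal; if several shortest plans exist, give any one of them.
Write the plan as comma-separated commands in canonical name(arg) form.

move(2), move(2)

start: at (7,1), heading left
step 1 (move(2)): at (5,1), heading left
step 2 (move(2)): at (3,1), heading left
minimal: 2 command(s), checked below 2.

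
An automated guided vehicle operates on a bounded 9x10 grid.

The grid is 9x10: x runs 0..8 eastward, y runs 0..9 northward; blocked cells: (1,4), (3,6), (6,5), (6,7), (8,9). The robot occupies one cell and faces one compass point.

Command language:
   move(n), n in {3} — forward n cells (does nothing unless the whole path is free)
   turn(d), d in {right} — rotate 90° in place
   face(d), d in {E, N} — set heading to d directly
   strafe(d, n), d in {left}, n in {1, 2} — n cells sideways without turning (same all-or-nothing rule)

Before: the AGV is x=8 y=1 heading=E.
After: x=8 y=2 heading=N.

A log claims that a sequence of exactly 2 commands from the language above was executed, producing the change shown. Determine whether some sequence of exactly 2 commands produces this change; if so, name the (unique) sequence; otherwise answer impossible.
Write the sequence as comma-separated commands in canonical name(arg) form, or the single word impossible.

key: cell and facing (now N) both changed — the 2 commands mix motion and turning
from: x=8 y=1 heading=E
[1] after strafe(left, 1): x=8 y=2 heading=E
[2] after face(N): x=8 y=2 heading=N
no other 2-command option fits: unique.

strafe(left, 1), face(N)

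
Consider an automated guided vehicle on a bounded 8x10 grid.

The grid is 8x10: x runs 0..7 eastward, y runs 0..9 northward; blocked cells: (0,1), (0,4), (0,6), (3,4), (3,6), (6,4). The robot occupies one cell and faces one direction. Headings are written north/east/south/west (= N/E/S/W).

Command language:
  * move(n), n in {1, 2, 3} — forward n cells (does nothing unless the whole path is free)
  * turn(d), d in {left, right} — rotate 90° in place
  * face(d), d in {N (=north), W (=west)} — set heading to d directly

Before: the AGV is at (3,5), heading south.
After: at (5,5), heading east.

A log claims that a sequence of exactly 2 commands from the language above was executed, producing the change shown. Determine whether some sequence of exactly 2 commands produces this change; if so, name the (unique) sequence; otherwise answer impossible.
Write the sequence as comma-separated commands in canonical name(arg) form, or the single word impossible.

key: position moved to (5,5) AND the heading swung to E — translation plus rotation needed
initial: at (3,5), heading south
t=1 turn(left) ⇒ at (3,5), heading east
t=2 move(2) ⇒ at (5,5), heading east
no other 2-command option fits: unique.

turn(left), move(2)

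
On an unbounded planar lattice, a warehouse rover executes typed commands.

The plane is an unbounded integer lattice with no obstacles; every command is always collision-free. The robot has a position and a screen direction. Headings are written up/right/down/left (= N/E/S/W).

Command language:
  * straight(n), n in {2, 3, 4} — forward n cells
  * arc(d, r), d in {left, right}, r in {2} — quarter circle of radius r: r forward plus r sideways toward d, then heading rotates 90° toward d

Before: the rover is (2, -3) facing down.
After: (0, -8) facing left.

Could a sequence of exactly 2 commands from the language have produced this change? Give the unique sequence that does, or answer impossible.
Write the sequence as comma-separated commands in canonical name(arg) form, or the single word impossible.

key: position moved to (0,-8) AND the heading swung to W — translation plus rotation needed
begin: (2, -3) facing down
step 1 (straight(3)): (2, -6) facing down
step 2 (arc(right, 2)): (0, -8) facing left
no rival 2-sequence matches.

straight(3), arc(right, 2)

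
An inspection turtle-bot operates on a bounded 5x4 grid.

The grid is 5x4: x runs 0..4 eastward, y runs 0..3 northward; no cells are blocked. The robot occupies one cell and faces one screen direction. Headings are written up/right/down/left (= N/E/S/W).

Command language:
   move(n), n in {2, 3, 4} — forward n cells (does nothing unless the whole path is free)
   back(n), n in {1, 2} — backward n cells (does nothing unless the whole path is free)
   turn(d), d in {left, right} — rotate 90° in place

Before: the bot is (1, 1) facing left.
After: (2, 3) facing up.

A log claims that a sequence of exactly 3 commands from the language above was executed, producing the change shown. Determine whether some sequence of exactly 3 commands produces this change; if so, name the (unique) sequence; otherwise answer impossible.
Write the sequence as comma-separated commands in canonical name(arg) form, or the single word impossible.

back(1), turn(right), move(2)

key: cell and facing (now N) both changed — the 3 commands mix motion and turning
start: (1, 1) facing left
t=1 back(1) ⇒ (2, 1) facing left
t=2 turn(right) ⇒ (2, 1) facing up
t=3 move(2) ⇒ (2, 3) facing up
all 343 alternatives checked — unique.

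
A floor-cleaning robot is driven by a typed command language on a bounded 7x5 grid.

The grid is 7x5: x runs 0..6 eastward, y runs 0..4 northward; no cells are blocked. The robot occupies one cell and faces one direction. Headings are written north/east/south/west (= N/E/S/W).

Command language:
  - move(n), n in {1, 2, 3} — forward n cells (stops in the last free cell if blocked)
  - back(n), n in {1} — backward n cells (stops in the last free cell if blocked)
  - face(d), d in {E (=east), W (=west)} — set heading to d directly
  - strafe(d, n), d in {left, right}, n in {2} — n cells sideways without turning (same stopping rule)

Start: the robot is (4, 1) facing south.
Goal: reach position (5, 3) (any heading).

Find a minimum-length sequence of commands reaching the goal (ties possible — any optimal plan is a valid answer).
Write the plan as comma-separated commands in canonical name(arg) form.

face(W), back(1), strafe(right, 2)

begin: (4, 1) facing south
1. face(W) → (4, 1) facing west
2. back(1) → (5, 1) facing west
3. strafe(right, 2) → (5, 3) facing west
no 2-step plan works, so 3 is optimal.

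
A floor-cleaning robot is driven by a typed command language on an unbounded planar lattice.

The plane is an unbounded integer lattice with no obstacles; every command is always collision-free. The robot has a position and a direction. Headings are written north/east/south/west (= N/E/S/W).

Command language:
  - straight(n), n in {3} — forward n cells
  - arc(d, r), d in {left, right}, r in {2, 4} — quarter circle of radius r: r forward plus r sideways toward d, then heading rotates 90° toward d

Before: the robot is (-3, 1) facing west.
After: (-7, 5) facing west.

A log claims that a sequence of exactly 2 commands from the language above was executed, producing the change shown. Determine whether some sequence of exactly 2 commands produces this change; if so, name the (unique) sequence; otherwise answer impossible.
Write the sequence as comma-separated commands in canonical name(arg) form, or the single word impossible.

key: running arc(left, 2) before arc(right, 2) would end elsewhere — order is forced
t0: (-3, 1) facing west
t=1 arc(right, 2) ⇒ (-5, 3) facing north
t=2 arc(left, 2) ⇒ (-7, 5) facing west
uniquely the one of 25 2-step routes that fits.

arc(right, 2), arc(left, 2)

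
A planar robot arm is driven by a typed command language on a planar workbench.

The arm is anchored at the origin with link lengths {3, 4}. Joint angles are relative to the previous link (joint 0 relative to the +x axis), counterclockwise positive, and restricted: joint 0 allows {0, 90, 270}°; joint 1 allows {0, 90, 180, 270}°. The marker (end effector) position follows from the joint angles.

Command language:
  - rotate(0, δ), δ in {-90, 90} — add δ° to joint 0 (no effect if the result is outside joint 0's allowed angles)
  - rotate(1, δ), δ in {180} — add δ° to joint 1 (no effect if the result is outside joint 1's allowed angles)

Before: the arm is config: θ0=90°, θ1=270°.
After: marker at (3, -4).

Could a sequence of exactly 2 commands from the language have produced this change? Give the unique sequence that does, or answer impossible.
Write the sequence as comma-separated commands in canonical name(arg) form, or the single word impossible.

rotate(0, 90), rotate(0, -90)

key: running rotate(0, -90) before rotate(0, 90) would end elsewhere — order is forced
t0: config: θ0=90°, θ1=270°
[1] after rotate(0, 90): config: θ0=90°, θ1=270°
[2] after rotate(0, -90): config: θ0=0°, θ1=270°
all 9 alternatives checked — unique.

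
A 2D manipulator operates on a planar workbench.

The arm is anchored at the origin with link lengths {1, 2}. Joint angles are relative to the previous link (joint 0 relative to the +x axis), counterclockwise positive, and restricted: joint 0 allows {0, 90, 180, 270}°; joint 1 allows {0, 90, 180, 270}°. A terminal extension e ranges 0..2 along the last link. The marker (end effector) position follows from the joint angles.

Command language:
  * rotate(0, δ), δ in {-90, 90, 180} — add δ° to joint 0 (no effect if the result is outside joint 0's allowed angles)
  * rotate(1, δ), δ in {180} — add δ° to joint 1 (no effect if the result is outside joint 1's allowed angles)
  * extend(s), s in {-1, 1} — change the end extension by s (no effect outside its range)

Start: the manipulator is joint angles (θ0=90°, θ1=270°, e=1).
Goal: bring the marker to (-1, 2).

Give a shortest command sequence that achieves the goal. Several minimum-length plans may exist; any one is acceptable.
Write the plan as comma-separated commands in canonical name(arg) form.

extend(-1), rotate(0, 90)

begin: joint angles (θ0=90°, θ1=270°, e=1)
1. extend(-1) → joint angles (θ0=90°, θ1=270°, e=0)
2. rotate(0, 90) → joint angles (θ0=180°, θ1=270°, e=0)
nothing shorter than 2 reaches the goal.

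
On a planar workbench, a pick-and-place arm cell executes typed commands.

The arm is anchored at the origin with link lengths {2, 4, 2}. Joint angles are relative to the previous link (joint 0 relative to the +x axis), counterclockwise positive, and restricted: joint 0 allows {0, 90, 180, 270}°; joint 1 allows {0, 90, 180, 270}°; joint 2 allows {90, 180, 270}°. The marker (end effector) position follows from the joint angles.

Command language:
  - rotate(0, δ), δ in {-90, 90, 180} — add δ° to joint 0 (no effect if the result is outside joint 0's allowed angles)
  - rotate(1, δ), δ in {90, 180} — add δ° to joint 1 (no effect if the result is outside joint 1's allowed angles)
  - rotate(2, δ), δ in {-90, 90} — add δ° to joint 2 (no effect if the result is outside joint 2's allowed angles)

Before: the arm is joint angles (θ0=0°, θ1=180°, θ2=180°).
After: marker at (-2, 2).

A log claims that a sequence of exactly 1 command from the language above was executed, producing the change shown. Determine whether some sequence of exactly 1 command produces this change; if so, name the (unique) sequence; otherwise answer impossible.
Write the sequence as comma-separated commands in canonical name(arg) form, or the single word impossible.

rotate(2, 90)

initial: joint angles (θ0=0°, θ1=180°, θ2=180°)
step 1 (rotate(2, 90)): joint angles (θ0=0°, θ1=180°, θ2=270°)
no other 1-command option fits: unique.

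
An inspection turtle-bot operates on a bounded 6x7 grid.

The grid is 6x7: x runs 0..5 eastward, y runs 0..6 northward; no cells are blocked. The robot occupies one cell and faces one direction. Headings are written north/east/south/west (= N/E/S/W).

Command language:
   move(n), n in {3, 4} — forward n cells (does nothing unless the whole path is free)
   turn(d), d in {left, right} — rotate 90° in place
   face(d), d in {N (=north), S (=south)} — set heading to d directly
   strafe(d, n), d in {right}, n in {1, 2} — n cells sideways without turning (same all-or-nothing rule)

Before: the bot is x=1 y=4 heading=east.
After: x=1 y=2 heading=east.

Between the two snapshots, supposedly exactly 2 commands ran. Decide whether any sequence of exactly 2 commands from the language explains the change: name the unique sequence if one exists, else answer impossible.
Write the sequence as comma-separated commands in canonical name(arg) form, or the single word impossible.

strafe(right, 1), strafe(right, 1)

key: still facing E at the end — nothing in the sequence rotates
initial: x=1 y=4 heading=east
1. strafe(right, 1) → x=1 y=3 heading=east
2. strafe(right, 1) → x=1 y=2 heading=east
no rival 2-sequence matches.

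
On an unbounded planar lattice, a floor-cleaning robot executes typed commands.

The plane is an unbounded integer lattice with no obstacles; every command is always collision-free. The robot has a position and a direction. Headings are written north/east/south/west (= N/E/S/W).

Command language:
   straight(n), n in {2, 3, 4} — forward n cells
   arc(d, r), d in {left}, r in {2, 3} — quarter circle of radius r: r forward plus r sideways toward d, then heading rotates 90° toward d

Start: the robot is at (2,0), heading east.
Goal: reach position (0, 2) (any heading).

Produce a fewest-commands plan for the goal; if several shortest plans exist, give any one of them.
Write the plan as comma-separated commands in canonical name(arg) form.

t0: at (2,0), heading east
[1] after arc(left, 2): at (4,2), heading north
[2] after arc(left, 2): at (2,4), heading west
[3] after arc(left, 2): at (0,2), heading south
no 2-step plan works, so 3 is optimal.

arc(left, 2), arc(left, 2), arc(left, 2)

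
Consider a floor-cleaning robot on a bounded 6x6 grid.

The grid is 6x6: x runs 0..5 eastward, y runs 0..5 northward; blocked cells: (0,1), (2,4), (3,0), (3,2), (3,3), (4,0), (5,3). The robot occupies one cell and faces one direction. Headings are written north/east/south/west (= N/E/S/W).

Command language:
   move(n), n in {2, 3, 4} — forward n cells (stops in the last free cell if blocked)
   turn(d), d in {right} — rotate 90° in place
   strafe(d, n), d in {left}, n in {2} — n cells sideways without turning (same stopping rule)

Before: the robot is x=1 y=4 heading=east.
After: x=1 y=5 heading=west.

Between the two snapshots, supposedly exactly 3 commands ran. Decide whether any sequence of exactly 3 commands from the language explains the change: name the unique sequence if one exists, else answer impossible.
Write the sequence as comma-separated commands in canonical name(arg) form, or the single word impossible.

strafe(left, 2), turn(right), turn(right)

key: order matters: swapping strafe(left, 2) and turn(right) lands elsewhere
initial: x=1 y=4 heading=east
1. strafe(left, 2) → x=1 y=5 heading=east
2. turn(right) → x=1 y=5 heading=south
3. turn(right) → x=1 y=5 heading=west
uniquely the one of 125 3-step routes that fits.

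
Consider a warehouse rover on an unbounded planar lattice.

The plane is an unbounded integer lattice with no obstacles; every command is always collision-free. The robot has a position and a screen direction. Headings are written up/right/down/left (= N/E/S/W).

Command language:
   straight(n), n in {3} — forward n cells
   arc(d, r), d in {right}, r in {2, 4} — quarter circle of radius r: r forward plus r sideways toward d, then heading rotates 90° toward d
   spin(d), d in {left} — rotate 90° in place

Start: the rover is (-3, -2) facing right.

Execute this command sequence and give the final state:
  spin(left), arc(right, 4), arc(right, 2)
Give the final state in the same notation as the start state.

begin: (-3, -2) facing right
step 1 (spin(left)): (-3, -2) facing up
step 2 (arc(right, 4)): (1, 2) facing right
step 3 (arc(right, 2)): (3, 0) facing down

(3, 0) facing down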